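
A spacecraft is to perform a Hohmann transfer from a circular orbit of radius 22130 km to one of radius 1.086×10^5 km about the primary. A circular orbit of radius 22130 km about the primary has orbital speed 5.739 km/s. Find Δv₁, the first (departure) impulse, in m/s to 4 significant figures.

Δv₁ = 1658 m/s

From the circular-orbit relation v² = μ/r at r = 22130 km: μ = v²r = (5.739)² × 22130 = 7.28876×10^5 km³/s².
Semi-major axis of the transfer orbit: a_t = (22130 + 1.086×10^5)/2 = 65365 km.
On the circular orbit at r = 22130 km, v_c = √(μ/r) = 5.739 km/s.
Vis-viva on the transfer ellipse at r = 22130 km gives v_t = √[μ(2/r − 1/a_t)] = 7.397 km/s.
Δv₁ = |v_t − v_c| = |7.397 − 5.739| = 1.658 km/s.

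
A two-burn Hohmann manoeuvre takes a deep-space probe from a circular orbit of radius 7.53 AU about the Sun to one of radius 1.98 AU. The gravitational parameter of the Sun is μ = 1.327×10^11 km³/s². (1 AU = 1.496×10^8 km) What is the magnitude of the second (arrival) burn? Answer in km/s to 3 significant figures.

In km: r₁ = 7.53 × 1.496×10^8 = 1.126488×10^9 km; r₂ = 1.98 × 1.496×10^8 = 2.96208×10^8 km.
The Hohmann ellipse has a_t = (r₁ + r₂)/2 = 7.11348×10^8 km.
Circular speed at r = 2.96208×10^8 km: v_c = √(μ/r) = 21.166 km/s.
Vis-viva on the transfer ellipse at r = 2.96208×10^8 km gives v_t = √[μ(2/r − 1/a_t)] = 26.635 km/s.
Δv₂ = |v_t − v_c| = |26.635 − 21.166| = 5.469 km/s.

Δv₂ = 5.47 km/s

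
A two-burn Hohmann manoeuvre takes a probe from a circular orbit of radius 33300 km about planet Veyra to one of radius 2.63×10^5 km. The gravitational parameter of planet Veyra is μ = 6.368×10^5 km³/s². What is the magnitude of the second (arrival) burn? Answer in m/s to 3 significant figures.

Transfer-ellipse semi-major axis a_t = (r₁ + r₂)/2 = (33300 + 2.630×10^5)/2 = 1.4815×10^5 km.
On the circular orbit at r = 2.630×10^5 km, v_c = √(μ/r) = 1.556 km/s.
Transfer-orbit speed at the same r (vis-viva, a = a_t): v_t = √[μ(2/r − 1/a_t)] = 0.7377 km/s.
Δv₂ = |v_t − v_c| = |0.7377 − 1.556| = 0.8183 km/s.

Δv₂ = 818 m/s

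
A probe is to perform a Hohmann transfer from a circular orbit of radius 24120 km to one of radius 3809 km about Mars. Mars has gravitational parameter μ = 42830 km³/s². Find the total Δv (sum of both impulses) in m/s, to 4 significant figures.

Transfer-ellipse semi-major axis a_t = (r₁ + r₂)/2 = (24120 + 3809)/2 = 13964.5 km.
Circular speed at r₁: v₁ = √(μ/r₁) = √(42830/24120) = 1.33256 km/s.
On the transfer ellipse at r₁, vis-viva equation gives v_a = √[μ(2/r₁ − 1/a_t)] = 0.695950 km/s.
First burn Δv₁ = |v_a − v₁| = 0.63661 km/s.
At r₂, v₂ = √(μ/r₂) = 3.3533 km/s.
Transfer-orbit speed at r₂: v_p = √[μ(2/r₂ − 1/a_t)] = 4.4070 km/s.
Second burn Δv₂ = |v₂ − v_p| = 1.0537 km/s.
Δv = Δv₁ + Δv₂ = 0.63661 + 1.0537 = 1.690 km/s.

Δv = 1690 m/s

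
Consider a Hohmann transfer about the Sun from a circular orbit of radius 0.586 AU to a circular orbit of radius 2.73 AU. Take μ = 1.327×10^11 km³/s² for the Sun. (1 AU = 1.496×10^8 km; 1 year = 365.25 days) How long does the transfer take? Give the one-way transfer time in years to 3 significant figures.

In km: r₁ = 0.586 × 1.496×10^8 = 8.76656×10^7 km; r₂ = 2.73 × 1.496×10^8 = 4.08408×10^8 km.
The Hohmann ellipse has a_t = (r₁ + r₂)/2 = 2.480368×10^8 km.
By Kepler's third law the transfer-orbit period is T = 2π√(a_t³/μ), so t = T/2 = 3.369×10^7 s.
Converting: 3.369×10^7 s ÷ 3.15576×10^7 s/year (365.25 × 86400) = 1.07 years.

t = 1.07 years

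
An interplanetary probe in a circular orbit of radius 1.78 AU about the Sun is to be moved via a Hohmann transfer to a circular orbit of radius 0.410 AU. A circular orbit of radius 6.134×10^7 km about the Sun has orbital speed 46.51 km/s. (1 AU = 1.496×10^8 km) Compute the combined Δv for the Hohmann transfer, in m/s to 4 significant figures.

From the circular-orbit relation v² = μ/r at r = 6.134×10^7 km: μ = v²r = (46.51)² × 6.134×10^7 = 1.32689×10^11 km³/s².
In km: r₁ = 1.78 × 1.496×10^8 = 2.66288×10^8 km; r₂ = 0.410 × 1.496×10^8 = 6.1336×10^7 km.
Semi-major axis of the transfer orbit: a_t = (2.66288×10^8 + 6.1336×10^7)/2 = 1.63812×10^8 km.
Circular speed at r₁: v₁ = √(μ/r₁) = √(1.32689×10^11/2.66288×10^8) = 22.322 km/s.
Transfer-orbit speed at r₁ (vis-viva equation): v_a = √[μ(2/r₁ − 1/a_t)] = 13.659 km/s.
First burn Δv₁ = |v_a − v₁| = 8.663 km/s.
Circular speed at r₂: v₂ = √(μ/r₂) = 46.51 km/s.
Transfer-orbit speed at r₂: v_p = √[μ(2/r₂ − 1/a_t)] = 59.30 km/s.
Second burn Δv₂ = |v₂ − v_p| = 12.79 km/s.
Δv = Δv₁ + Δv₂ = 8.663 + 12.79 = 21.45 km/s.

Δv = 21450 m/s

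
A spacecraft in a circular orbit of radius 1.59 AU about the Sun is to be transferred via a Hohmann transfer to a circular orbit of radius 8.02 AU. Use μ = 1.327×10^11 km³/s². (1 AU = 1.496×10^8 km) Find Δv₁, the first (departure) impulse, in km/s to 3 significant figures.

In km: r₁ = 1.59 × 1.496×10^8 = 2.37864×10^8 km; r₂ = 8.02 × 1.496×10^8 = 1.199792×10^9 km.
Transfer-ellipse semi-major axis a_t = (r₁ + r₂)/2 = (2.37864×10^8 + 1.199792×10^9)/2 = 7.18828×10^8 km.
On the circular orbit at r = 2.37864×10^8 km, v_c = √(μ/r) = 23.620 km/s.
Vis-viva on the transfer ellipse at r = 2.37864×10^8 km gives v_t = √[μ(2/r − 1/a_t)] = 30.515 km/s.
Δv₁ = |v_t − v_c| = |30.515 − 23.620| = 6.895 km/s.

Δv₁ = 6.90 km/s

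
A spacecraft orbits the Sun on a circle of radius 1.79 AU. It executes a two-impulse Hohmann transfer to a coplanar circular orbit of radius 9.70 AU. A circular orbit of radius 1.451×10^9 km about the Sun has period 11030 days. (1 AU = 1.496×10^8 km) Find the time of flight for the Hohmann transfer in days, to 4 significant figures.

From Kepler's third law T² = 4π²r³/μ at r = 1.451×10^9 km, T = 11030 days = 11030 × 86400 s = 9.52992×10^8 s: μ = 4π²r³/T² = 1.32796×10^11 km³/s².
In km: r₁ = 1.79 × 1.496×10^8 = 2.67784×10^8 km; r₂ = 9.70 × 1.496×10^8 = 1.45112×10^9 km.
The Hohmann ellipse has a_t = (r₁ + r₂)/2 = 8.59452×10^8 km.
By Kepler's third law the transfer-orbit period is T = 2π√(a_t³/μ), so t = T/2 = 2.172×10^8 s.
Converting: 2.172×10^8 s ÷ 86400 s/day = 2514 days.

t = 2514 days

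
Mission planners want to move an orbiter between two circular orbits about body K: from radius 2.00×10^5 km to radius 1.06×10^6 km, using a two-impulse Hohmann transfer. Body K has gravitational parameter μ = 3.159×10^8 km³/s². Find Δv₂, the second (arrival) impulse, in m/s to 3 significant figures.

Δv₂ = 7540 m/s

The Hohmann ellipse has a_t = (r₁ + r₂)/2 = 6.300×10^5 km.
Circular speed at r = 1.060×10^6 km: v_c = √(μ/r) = 17.263 km/s.
Vis-viva on the transfer ellipse at r = 1.060×10^6 km gives v_t = √[μ(2/r − 1/a_t)] = 9.7267 km/s.
Δv₂ = |v_t − v_c| = |9.7267 − 17.263| = 7.536 km/s.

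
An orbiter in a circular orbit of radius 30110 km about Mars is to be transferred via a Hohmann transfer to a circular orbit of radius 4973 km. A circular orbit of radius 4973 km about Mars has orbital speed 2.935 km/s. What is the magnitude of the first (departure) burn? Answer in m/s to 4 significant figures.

Δv₁ = 557.7 m/s

From the circular-orbit relation v² = μ/r at r = 4973 km: μ = v²r = (2.935)² × 4973 = 42838.5 km³/s².
The Hohmann ellipse has a_t = (r₁ + r₂)/2 = 17541.5 km.
Circular speed at r = 30110 km: v_c = √(μ/r) = 1.1928 km/s.
Vis-viva on the transfer ellipse at r = 30110 km gives v_t = √[μ(2/r − 1/a_t)] = 0.63509 km/s.
Δv₁ = |v_t − v_c| = |0.63509 − 1.1928| = 0.5577 km/s.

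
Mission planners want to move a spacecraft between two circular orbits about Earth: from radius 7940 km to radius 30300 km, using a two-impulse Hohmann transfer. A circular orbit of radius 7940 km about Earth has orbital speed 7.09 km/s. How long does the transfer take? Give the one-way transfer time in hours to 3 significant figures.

t = 3.65 hours

From the circular-orbit relation v² = μ/r at r = 7940 km: μ = v²r = (7.09)² × 7940 = 3.99129×10^5 km³/s².
The Hohmann ellipse has a_t = (r₁ + r₂)/2 = 19120 km.
By Kepler's third law the transfer-orbit period is T = 2π√(a_t³/μ), so t = T/2 = 13150 s.
Converting: 13150 s ÷ 3600 s/hour = 3.65 hours.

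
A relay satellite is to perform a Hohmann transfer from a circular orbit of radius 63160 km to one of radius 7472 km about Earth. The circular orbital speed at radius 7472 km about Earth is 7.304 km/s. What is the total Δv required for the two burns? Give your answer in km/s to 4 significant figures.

From the circular-orbit relation v² = μ/r at r = 7472 km: μ = v²r = (7.304)² × 7472 = 3.98619×10^5 km³/s².
Semi-major axis of the transfer orbit: a_t = (63160 + 7472)/2 = 35316 km.
Circular speed at r₁: v₁ = √(μ/r₁) = √(3.98619×10^5/63160) = 2.512223 km/s.
On the transfer ellipse at r₁, vis-viva gives v_a = √[μ(2/r₁ − 1/a_t)] = 1.155556 km/s.
First burn Δv₁ = |v_a − v₁| = 1.35667 km/s.
Circular speed at r₂: v₂ = √(μ/r₂) = 7.30400 km/s.
Transfer-orbit speed at r₂: v_p = √[μ(2/r₂ − 1/a_t)] = 9.76778 km/s.
Second burn Δv₂ = |v₂ − v_p| = 2.46378 km/s.
Δv = Δv₁ + Δv₂ = 1.35667 + 2.46378 = 3.820 km/s.

Δv = 3.820 km/s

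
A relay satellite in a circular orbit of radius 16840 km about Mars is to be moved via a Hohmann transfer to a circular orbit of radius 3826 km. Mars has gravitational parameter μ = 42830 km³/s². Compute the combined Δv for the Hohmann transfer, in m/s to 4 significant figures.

Δv = 1550 m/s

Transfer-ellipse semi-major axis a_t = (r₁ + r₂)/2 = (16840 + 3826)/2 = 10333 km.
At r₁ the circular-orbit speed is v₁ = √(μ/r₁) = 1.5948 km/s.
On the transfer ellipse at r₁, vis-viva gives v_a = √[μ(2/r₁ − 1/a_t)] = 0.97043 km/s.
First burn Δv₁ = |v_a − v₁| = 0.6244 km/s.
Circular speed at r₂: v₂ = √(μ/r₂) = 3.3458 km/s.
Transfer-orbit speed at r₂: v_p = √[μ(2/r₂ − 1/a_t)] = 4.2713 km/s.
Second burn Δv₂ = |v₂ − v_p| = 0.9255 km/s.
Δv = Δv₁ + Δv₂ = 0.6244 + 0.9255 = 1.550 km/s.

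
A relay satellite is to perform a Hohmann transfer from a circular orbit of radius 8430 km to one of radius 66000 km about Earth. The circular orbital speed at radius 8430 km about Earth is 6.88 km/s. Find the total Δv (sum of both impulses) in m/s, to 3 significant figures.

Δv = 3570 m/s

From the circular-orbit relation v² = μ/r at r = 8430 km: μ = v²r = (6.88)² × 8430 = 3.99029×10^5 km³/s².
Semi-major axis of the transfer orbit: a_t = (8430 + 66000)/2 = 37215 km.
Circular speed at r₁: v₁ = √(μ/r₁) = √(3.99029×10^5/8430) = 6.880 km/s.
Transfer-orbit speed at r₁ (v² = μ(2/r − 1/a)): v_p = √[μ(2/r₁ − 1/a_t)] = 9.162 km/s.
First burn Δv₁ = |v_p − v₁| = 2.282 km/s.
At r₂, v₂ = √(μ/r₂) = 2.459 km/s.
Transfer-orbit speed at r₂: v_a = √[μ(2/r₂ − 1/a_t)] = 1.170 km/s.
Second burn Δv₂ = |v₂ − v_a| = 1.289 km/s.
Δv = Δv₁ + Δv₂ = 2.282 + 1.289 = 3.571 km/s.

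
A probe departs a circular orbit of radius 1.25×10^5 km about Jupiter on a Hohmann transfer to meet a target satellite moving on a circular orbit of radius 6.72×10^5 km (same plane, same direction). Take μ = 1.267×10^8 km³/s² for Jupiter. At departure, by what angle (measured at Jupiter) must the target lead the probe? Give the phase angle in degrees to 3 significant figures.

The Hohmann ellipse has a_t = (r₁ + r₂)/2 = 3.985×10^5 km.
The half-period of the transfer ellipse is t = π√(a_t³/μ) = 70211 s.
Target angular speed ω₂ = √(μ/r₂³) = 2.0433×10^-5 rad/s.
Angle swept by the target during transfer: ω₂·t = 1.4346 rad = 82.20°.
Arrival is 180° from departure on the ellipse, so φ = 180° − 82.20° = 97.8°.

φ = 97.8°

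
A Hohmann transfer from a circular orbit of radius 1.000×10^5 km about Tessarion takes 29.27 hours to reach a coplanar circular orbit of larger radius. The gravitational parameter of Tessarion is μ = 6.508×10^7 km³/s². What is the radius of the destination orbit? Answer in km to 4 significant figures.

r₂ = 7.367×10^5 km

Transfer time t = 29.27 hours = 1.05372×10^5 s, and t = π√(a_t³/μ).
So a_t = (μ t²/π²)^(1/3) = (6.508×10^7 × (1.05372×10^5)² / π²)^(1/3) = 4.1834×10^5 km.
Since a_t = (r₁ + r₂)/2, r₂ = 2a_t − r₁ = 2×4.1834×10^5 − 1.000×10^5 = 7.3668×10^5 km.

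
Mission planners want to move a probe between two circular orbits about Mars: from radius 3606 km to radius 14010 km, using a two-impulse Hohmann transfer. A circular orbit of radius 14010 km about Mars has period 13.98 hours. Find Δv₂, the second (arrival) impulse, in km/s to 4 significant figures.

From Kepler's third law T² = 4π²r³/μ at r = 14010 km, T = 13.98 hours = 13.98 × 3600 s = 50328 s: μ = 4π²r³/T² = 42860.3 km³/s².
Semi-major axis of the transfer orbit: a_t = (3606 + 14010)/2 = 8808 km.
Circular speed at r = 14010 km: v_c = √(μ/r) = 1.74907 km/s.
Transfer-orbit speed at the same r (vis-viva, a = a_t): v_t = √[μ(2/r − 1/a_t)] = 1.11914 km/s.
Δv₂ = |v_t − v_c| = |1.11914 − 1.74907| = 0.6299 km/s.

Δv₂ = 0.6299 km/s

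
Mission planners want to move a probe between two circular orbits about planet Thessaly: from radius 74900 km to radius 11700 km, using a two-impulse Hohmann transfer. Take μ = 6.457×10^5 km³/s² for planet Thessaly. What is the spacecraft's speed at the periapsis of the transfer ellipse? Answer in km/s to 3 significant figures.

The Hohmann ellipse has a_t = (r₁ + r₂)/2 = 43300 km.
The periapsis of the transfer ellipse is at r = 11700 km.
Vis-viva: v = √[μ(2/r − 1/a_t)] = √[6.457×10^5 × (2/11700 − 1/43300)] = 9.771 km/s.

v = 9.77 km/s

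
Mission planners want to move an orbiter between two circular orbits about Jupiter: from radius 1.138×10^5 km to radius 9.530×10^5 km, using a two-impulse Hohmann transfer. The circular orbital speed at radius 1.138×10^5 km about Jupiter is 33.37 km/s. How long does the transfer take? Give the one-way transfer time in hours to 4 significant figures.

From the circular-orbit relation v² = μ/r at r = 1.138×10^5 km: μ = v²r = (33.37)² × 1.138×10^5 = 1.26723×10^8 km³/s².
Semi-major axis of the transfer orbit: a_t = (1.138×10^5 + 9.530×10^5)/2 = 5.334×10^5 km.
Half the transfer-orbit period gives t = π√(a_t³/μ) = 1.0872×10^5 s.
Converting: 1.0872×10^5 s ÷ 3600 s/hour = 30.20 hours.

t = 30.20 hours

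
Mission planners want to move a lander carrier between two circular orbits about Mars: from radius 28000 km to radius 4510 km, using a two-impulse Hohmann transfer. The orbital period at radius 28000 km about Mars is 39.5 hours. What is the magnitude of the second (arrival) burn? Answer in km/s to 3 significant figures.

From Kepler's third law T² = 4π²r³/μ at r = 28000 km, T = 39.5 hours = 39.5 × 3600 s = 1.422×10^5 s: μ = 4π²r³/T² = 42858.3 km³/s².
The Hohmann ellipse has a_t = (r₁ + r₂)/2 = 16255 km.
On the circular orbit at r = 4510 km, v_c = √(μ/r) = 3.0827 km/s.
Vis-viva on the transfer ellipse at r = 4510 km gives v_t = √[μ(2/r − 1/a_t)] = 4.0459 km/s.
Δv₂ = |v_t − v_c| = |4.0459 − 3.0827| = 0.9632 km/s.

Δv₂ = 0.963 km/s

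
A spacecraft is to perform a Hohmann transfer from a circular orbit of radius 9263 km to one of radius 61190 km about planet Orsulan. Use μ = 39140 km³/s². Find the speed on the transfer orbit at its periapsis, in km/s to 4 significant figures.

v = 2.709 km/s

Transfer-ellipse semi-major axis a_t = (r₁ + r₂)/2 = (9263 + 61190)/2 = 35226.5 km.
At periapsis, r = 9263 km.
Vis-viva: v = √[μ(2/r − 1/a_t)] = √[39140 × (2/9263 − 1/35226.5)] = 2.709 km/s.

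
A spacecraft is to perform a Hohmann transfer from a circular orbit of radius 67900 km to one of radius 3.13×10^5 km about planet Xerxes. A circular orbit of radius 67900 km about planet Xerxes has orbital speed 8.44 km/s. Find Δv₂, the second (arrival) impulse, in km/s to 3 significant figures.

Δv₂ = 1.58 km/s

From the circular-orbit relation v² = μ/r at r = 67900 km: μ = v²r = (8.44)² × 67900 = 4.83676×10^6 km³/s².
The Hohmann ellipse has a_t = (r₁ + r₂)/2 = 1.9045×10^5 km.
Circular speed at r = 3.130×10^5 km: v_c = √(μ/r) = 3.931 km/s.
Transfer-orbit speed at the same r (vis-viva, a = a_t): v_t = √[μ(2/r − 1/a_t)] = 2.347 km/s.
Δv₂ = |v_t − v_c| = |2.347 − 3.931| = 1.584 km/s.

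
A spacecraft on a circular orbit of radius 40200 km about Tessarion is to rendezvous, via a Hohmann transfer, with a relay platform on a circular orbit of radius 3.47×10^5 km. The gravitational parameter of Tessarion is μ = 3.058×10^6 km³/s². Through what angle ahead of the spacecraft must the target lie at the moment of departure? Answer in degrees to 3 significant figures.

The Hohmann ellipse has a_t = (r₁ + r₂)/2 = 1.936×10^5 km.
The half-period of the transfer ellipse is t = π√(a_t³/μ) = 1.5303×10^5 s.
The target's mean motion on its circular orbit is ω₂ = √(μ/r₂³) = 8.5551×10^-6 rad/s.
Angle swept by the target during transfer: ω₂·t = 1.3092 rad = 75.01°.
The spacecraft traverses 180° on the transfer ellipse, so the target must lead by 180° − 75.01° = 105°.

φ = 105°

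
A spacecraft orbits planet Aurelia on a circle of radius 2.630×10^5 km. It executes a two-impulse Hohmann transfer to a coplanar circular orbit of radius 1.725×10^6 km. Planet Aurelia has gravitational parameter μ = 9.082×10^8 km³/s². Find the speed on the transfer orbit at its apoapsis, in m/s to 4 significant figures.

v = 11800 m/s

Semi-major axis of the transfer orbit: a_t = (2.630×10^5 + 1.725×10^6)/2 = 9.940×10^5 km.
The apoapsis of the transfer ellipse is at r = 1.725×10^6 km.
Applying v² = μ(2/r − 1/a_t): v = 11.80 km/s.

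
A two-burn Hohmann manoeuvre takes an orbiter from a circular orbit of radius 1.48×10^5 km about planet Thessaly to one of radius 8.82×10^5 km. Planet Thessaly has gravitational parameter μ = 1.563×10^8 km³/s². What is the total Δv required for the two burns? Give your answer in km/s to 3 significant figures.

Δv = 16.2 km/s

The Hohmann ellipse has a_t = (r₁ + r₂)/2 = 5.150×10^5 km.
At r₁ the circular-orbit speed is v₁ = √(μ/r₁) = 32.50 km/s.
On the transfer ellipse at r₁, vis-viva gives v_p = √[μ(2/r₁ − 1/a_t)] = 42.53 km/s.
First burn Δv₁ = |v_p − v₁| = 10.03 km/s.
At r₂, v₂ = √(μ/r₂) = 13.312 km/s.
Transfer-orbit speed at r₂: v_a = √[μ(2/r₂ − 1/a_t)] = 7.1363 km/s.
Second burn Δv₂ = |v₂ − v_a| = 6.176 km/s.
Δv = Δv₁ + Δv₂ = 10.03 + 6.176 = 16.21 km/s.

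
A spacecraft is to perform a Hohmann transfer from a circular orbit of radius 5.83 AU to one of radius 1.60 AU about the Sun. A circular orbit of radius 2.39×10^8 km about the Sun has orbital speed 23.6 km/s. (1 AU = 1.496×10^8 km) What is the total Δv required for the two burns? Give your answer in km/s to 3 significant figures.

Δv = 10.2 km/s

From the circular-orbit relation v² = μ/r at r = 2.39×10^8 km: μ = v²r = (23.6)² × 2.39×10^8 = 1.33113×10^11 km³/s².
In km: r₁ = 5.83 × 1.496×10^8 = 8.72168×10^8 km; r₂ = 1.60 × 1.496×10^8 = 2.3936×10^8 km.
The Hohmann ellipse has a_t = (r₁ + r₂)/2 = 5.55764×10^8 km.
At r₁ the circular-orbit speed is v₁ = √(μ/r₁) = 12.3541 km/s.
Transfer-orbit speed at r₁ (v² = μ(2/r − 1/a)): v_a = √[μ(2/r₁ − 1/a_t)] = 8.10758 km/s.
First burn Δv₁ = |v_a − v₁| = 4.247 km/s.
At r₂, v₂ = √(μ/r₂) = 23.58 km/s.
Transfer-orbit speed at r₂: v_p = √[μ(2/r₂ − 1/a_t)] = 29.54 km/s.
Second burn Δv₂ = |v₂ − v_p| = 5.960 km/s.
Δv = Δv₁ + Δv₂ = 4.247 + 5.960 = 10.21 km/s.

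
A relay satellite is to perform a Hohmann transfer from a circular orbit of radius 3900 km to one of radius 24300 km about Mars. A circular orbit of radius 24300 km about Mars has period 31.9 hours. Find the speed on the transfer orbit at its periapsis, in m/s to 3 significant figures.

From Kepler's third law T² = 4π²r³/μ at r = 24300 km, T = 31.9 hours = 31.9 × 3600 s = 1.1484×10^5 s: μ = 4π²r³/T² = 42952.9 km³/s².
Transfer-ellipse semi-major axis a_t = (r₁ + r₂)/2 = (3900 + 24300)/2 = 14100 km.
The periapsis of the transfer ellipse is at r = 3900 km.
From the vis-viva equation, v = √[μ(2/r − 1/a_t)] = 4.357 km/s.

v = 4360 m/s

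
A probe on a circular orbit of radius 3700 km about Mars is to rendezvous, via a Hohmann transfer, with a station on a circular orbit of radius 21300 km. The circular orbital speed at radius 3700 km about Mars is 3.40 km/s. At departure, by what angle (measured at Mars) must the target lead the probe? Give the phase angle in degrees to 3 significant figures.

From the circular-orbit relation v² = μ/r at r = 3700 km: μ = v²r = (3.40)² × 3700 = 42772.0 km³/s².
The Hohmann ellipse has a_t = (r₁ + r₂)/2 = 12500 km.
The half-period of the transfer ellipse is t = π√(a_t³/μ) = 21230 s.
Target angular speed ω₂ = √(μ/r₂³) = 6.653×10^-5 rad/s.
Angle swept by the target during transfer: ω₂·t = 1.4124 rad = 80.92°.
Arrival is 180° from departure on the ellipse, so φ = 180° − 80.92° = 99.1°.

φ = 99.1°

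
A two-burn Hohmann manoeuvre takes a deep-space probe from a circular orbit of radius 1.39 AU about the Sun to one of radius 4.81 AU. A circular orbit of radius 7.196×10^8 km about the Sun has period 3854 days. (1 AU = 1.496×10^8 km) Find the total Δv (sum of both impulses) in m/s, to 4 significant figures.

Δv = 10690 m/s

From Kepler's third law T² = 4π²r³/μ at r = 7.196×10^8 km, T = 3854 days = 3854 × 86400 s = 3.329856×10^8 s: μ = 4π²r³/T² = 1.32673×10^11 km³/s².
In km: r₁ = 1.39 × 1.496×10^8 = 2.07944×10^8 km; r₂ = 4.81 × 1.496×10^8 = 7.19576×10^8 km.
The Hohmann ellipse has a_t = (r₁ + r₂)/2 = 4.6376×10^8 km.
Circular speed at r₁: v₁ = √(μ/r₁) = √(1.32673×10^11/2.07944×10^8) = 25.259 km/s.
Transfer-orbit speed at r₁ (vis-viva equation): v_p = √[μ(2/r₁ − 1/a_t)] = 31.464 km/s.
First burn Δv₁ = |v_p − v₁| = 6.205 km/s.
Circular speed at r₂: v₂ = √(μ/r₂) = 13.5785 km/s.
Transfer-orbit speed at r₂: v_a = √[μ(2/r₂ − 1/a_t)] = 9.09242 km/s.
Second burn Δv₂ = |v₂ − v_a| = 4.486 km/s.
Total Δv = Δv₁ + Δv₂ = 10.69 km/s.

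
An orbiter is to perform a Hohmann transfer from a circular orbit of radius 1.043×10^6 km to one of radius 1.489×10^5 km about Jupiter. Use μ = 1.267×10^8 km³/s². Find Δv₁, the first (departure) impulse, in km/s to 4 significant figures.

Δv₁ = 5.512 km/s

The Hohmann ellipse has a_t = (r₁ + r₂)/2 = 5.9595×10^5 km.
Circular speed at r = 1.043×10^6 km: v_c = √(μ/r) = 11.0216 km/s.
Vis-viva on the transfer ellipse at r = 1.043×10^6 km gives v_t = √[μ(2/r − 1/a_t)] = 5.50920 km/s.
Δv₁ = |v_t − v_c| = |5.50920 − 11.0216| = 5.512 km/s.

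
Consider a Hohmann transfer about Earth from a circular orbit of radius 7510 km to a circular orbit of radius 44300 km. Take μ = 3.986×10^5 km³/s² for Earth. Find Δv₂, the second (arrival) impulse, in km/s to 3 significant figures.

Δv₂ = 1.38 km/s

Semi-major axis of the transfer orbit: a_t = (7510 + 44300)/2 = 25905 km.
On the circular orbit at r = 44300 km, v_c = √(μ/r) = 3.000 km/s.
Transfer-orbit speed at the same r (vis-viva, a = a_t): v_t = √[μ(2/r − 1/a_t)] = 1.615 km/s.
Δv₂ = |v_t − v_c| = |1.615 − 3.000| = 1.385 km/s.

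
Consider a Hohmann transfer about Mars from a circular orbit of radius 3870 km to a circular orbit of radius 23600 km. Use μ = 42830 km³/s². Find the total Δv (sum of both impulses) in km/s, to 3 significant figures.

The Hohmann ellipse has a_t = (r₁ + r₂)/2 = 13735 km.
Circular speed at r₁: v₁ = √(μ/r₁) = √(42830/3870) = 3.327 km/s.
Transfer-orbit speed at r₁ (v² = μ(2/r − 1/a)): v_p = √[μ(2/r₁ − 1/a_t)] = 4.361 km/s.
First burn Δv₁ = |v_p − v₁| = 1.034 km/s.
Circular speed at r₂: v₂ = √(μ/r₂) = 1.3472 km/s.
Transfer-orbit speed at r₂: v_a = √[μ(2/r₂ − 1/a_t)] = 0.71509 km/s.
Second burn Δv₂ = |v₂ − v_a| = 0.6321 km/s.
Δv = Δv₁ + Δv₂ = 1.034 + 0.6321 = 1.666 km/s.

Δv = 1.67 km/s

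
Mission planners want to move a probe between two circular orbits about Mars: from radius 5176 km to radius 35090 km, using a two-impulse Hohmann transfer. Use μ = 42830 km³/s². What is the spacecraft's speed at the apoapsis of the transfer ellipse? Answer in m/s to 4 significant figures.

Semi-major axis of the transfer orbit: a_t = (5176 + 35090)/2 = 20133 km.
The apoapsis of the transfer ellipse is at r = 35090 km.
From the vis-viva equation, v = √[μ(2/r − 1/a_t)] = 0.5602 km/s.

v = 560.2 m/s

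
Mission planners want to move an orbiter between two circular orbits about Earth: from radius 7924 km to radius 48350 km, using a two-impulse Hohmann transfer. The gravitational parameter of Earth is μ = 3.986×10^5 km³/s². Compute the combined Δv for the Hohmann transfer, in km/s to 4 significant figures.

Δv = 3.552 km/s

The Hohmann ellipse has a_t = (r₁ + r₂)/2 = 28137 km.
At r₁ the circular-orbit speed is v₁ = √(μ/r₁) = 7.0925 km/s.
Transfer-orbit speed at r₁ (v² = μ(2/r − 1/a)): v_p = √[μ(2/r₁ − 1/a_t)] = 9.2973 km/s.
First burn Δv₁ = |v_p − v₁| = 2.2048 km/s.
At r₂, v₂ = √(μ/r₂) = 2.8712 km/s.
Transfer-orbit speed at r₂: v_a = √[μ(2/r₂ − 1/a_t)] = 1.5237 km/s.
Second burn Δv₂ = |v₂ − v_a| = 1.3475 km/s.
Δv = Δv₁ + Δv₂ = 2.2048 + 1.3475 = 3.552 km/s.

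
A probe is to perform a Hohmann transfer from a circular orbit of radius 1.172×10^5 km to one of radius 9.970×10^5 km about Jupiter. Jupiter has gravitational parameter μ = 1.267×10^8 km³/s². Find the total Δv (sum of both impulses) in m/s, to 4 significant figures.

Semi-major axis of the transfer orbit: a_t = (1.172×10^5 + 9.970×10^5)/2 = 5.571×10^5 km.
Circular speed at r₁: v₁ = √(μ/r₁) = √(1.267×10^8/1.172×10^5) = 32.88 km/s.
Transfer-orbit speed at r₁ (vis-viva equation): v_p = √[μ(2/r₁ − 1/a_t)] = 43.99 km/s.
First burn Δv₁ = |v_p − v₁| = 11.11 km/s.
At r₂, v₂ = √(μ/r₂) = 11.273 km/s.
Transfer-orbit speed at r₂: v_a = √[μ(2/r₂ − 1/a_t)] = 5.1706 km/s.
Second burn Δv₂ = |v₂ − v_a| = 6.102 km/s.
Total Δv = Δv₁ + Δv₂ = 17.21 km/s.

Δv = 17210 m/s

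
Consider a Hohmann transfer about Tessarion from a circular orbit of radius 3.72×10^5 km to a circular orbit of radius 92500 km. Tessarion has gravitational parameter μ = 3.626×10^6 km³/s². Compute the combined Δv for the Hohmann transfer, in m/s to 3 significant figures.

Δv = 2810 m/s

Transfer-ellipse semi-major axis a_t = (r₁ + r₂)/2 = (3.720×10^5 + 92500)/2 = 2.3225×10^5 km.
Circular speed at r₁: v₁ = √(μ/r₁) = √(3.626×10^6/3.720×10^5) = 3.122 km/s.
On the transfer ellipse at r₁, vis-viva gives v_a = √[μ(2/r₁ − 1/a_t)] = 1.970 km/s.
First burn Δv₁ = |v_a − v₁| = 1.152 km/s.
At r₂, v₂ = √(μ/r₂) = 6.261 km/s.
Transfer-orbit speed at r₂: v_p = √[μ(2/r₂ − 1/a_t)] = 7.924 km/s.
Second burn Δv₂ = |v₂ − v_p| = 1.663 km/s.
Total Δv = Δv₁ + Δv₂ = 2.815 km/s.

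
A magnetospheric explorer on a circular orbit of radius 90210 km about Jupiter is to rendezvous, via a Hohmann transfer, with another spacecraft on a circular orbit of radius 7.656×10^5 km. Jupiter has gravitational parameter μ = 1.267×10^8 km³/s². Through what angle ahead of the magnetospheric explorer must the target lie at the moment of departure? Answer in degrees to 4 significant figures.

Transfer-ellipse semi-major axis a_t = (r₁ + r₂)/2 = (90210 + 7.656×10^5)/2 = 4.27905×10^5 km.
Transfer time t = π√(a_t³/μ) = 78124 s.
Target angular speed ω₂ = √(μ/r₂³) = 1.6803×10^-5 rad/s.
Angle swept by the target during transfer: ω₂·t = 1.3127 rad = 75.21°.
Arrival is 180° from departure on the ellipse, so φ = 180° − 75.21° = 104.8°.

φ = 104.8°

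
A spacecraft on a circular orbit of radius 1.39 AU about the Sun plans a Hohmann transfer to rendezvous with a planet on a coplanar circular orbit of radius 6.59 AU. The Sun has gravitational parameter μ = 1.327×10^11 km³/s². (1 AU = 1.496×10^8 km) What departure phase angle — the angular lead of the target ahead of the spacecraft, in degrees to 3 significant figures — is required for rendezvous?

φ = 95.2°

In km: r₁ = 1.39 × 1.496×10^8 = 2.07944×10^8 km; r₂ = 6.59 × 1.496×10^8 = 9.85864×10^8 km.
Semi-major axis of the transfer orbit: a_t = (2.07944×10^8 + 9.85864×10^8)/2 = 5.96904×10^8 km.
The half-period of the transfer ellipse is t = π√(a_t³/μ) = 1.2577×10^8 s.
Target angular speed ω₂ = √(μ/r₂³) = 1.1768×10^-8 rad/s.
Angle swept by the target during transfer: ω₂·t = 1.480 rad = 84.80°.
Arrival is 180° from departure on the ellipse, so φ = 180° − 84.80° = 95.2°.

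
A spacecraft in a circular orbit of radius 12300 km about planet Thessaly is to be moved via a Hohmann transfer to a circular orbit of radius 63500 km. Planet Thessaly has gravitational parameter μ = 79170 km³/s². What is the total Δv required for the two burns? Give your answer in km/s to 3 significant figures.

Semi-major axis of the transfer orbit: a_t = (12300 + 63500)/2 = 37900 km.
Circular speed at r₁: v₁ = √(μ/r₁) = √(79170/12300) = 2.5370 km/s.
Transfer-orbit speed at r₁ (v² = μ(2/r − 1/a)): v_p = √[μ(2/r₁ − 1/a_t)] = 3.2839 km/s.
First burn Δv₁ = |v_p − v₁| = 0.7469 km/s.
Circular speed at r₂: v₂ = √(μ/r₂) = 1.1166 km/s.
Transfer-orbit speed at r₂: v_a = √[μ(2/r₂ − 1/a_t)] = 0.63610 km/s.
Second burn Δv₂ = |v₂ − v_a| = 0.4805 km/s.
Δv = Δv₁ + Δv₂ = 0.7469 + 0.4805 = 1.227 km/s.

Δv = 1.23 km/s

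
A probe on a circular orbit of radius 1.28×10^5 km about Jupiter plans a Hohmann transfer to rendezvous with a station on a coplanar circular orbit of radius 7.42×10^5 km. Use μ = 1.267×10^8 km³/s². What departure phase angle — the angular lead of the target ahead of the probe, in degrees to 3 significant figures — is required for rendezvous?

φ = 99.2°

The Hohmann ellipse has a_t = (r₁ + r₂)/2 = 4.350×10^5 km.
The half-period of the transfer ellipse is t = π√(a_t³/μ) = 80075 s.
Target angular speed ω₂ = √(μ/r₂³) = 1.7611×10^-5 rad/s.
Angle swept by the target during transfer: ω₂·t = 1.4102 rad = 80.80°.
The probe traverses 180° on the transfer ellipse, so the target must lead by 180° − 80.80° = 99.2°.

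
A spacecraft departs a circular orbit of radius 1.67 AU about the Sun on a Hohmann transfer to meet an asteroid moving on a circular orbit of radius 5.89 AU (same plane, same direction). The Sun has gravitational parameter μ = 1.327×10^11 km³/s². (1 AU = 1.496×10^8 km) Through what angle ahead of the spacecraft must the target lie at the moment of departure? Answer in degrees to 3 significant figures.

In km: r₁ = 1.67 × 1.496×10^8 = 2.49832×10^8 km; r₂ = 5.89 × 1.496×10^8 = 8.81144×10^8 km.
The Hohmann ellipse has a_t = (r₁ + r₂)/2 = 5.65488×10^8 km.
Transfer time t = π√(a_t³/μ) = 1.15971×10^8 s.
The target's mean motion on its circular orbit is ω₂ = √(μ/r₂³) = 1.39272×10^-8 rad/s.
Angle swept by the target during transfer: ω₂·t = 1.6152 rad = 92.54°.
Arrival is 180° from departure on the ellipse, so φ = 180° − 92.54° = 87.5°.

φ = 87.5°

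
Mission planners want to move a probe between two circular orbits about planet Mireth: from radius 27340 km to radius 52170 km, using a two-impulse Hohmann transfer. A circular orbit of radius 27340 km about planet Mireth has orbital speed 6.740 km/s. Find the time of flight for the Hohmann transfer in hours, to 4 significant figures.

From the circular-orbit relation v² = μ/r at r = 27340 km: μ = v²r = (6.740)² × 27340 = 1.24199×10^6 km³/s².
The Hohmann ellipse has a_t = (r₁ + r₂)/2 = 39755 km.
By Kepler's third law the transfer-orbit period is T = 2π√(a_t³/μ), so t = T/2 = 22345 s.
Converting: 22345 s ÷ 3600 s/hour = 6.207 hours.

t = 6.207 hours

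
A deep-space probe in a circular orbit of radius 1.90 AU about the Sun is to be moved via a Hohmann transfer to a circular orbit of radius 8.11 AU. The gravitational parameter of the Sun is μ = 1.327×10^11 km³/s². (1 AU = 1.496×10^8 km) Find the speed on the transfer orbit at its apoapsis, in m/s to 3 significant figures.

In km: r₁ = 1.90 × 1.496×10^8 = 2.8424×10^8 km; r₂ = 8.11 × 1.496×10^8 = 1.213256×10^9 km.
Transfer-ellipse semi-major axis a_t = (r₁ + r₂)/2 = (2.8424×10^8 + 1.213256×10^9)/2 = 7.48748×10^8 km.
At apoapsis, r = 1.213256×10^9 km.
From the vis-viva equation, v = √[μ(2/r − 1/a_t)] = 6.444 km/s.

v = 6440 m/s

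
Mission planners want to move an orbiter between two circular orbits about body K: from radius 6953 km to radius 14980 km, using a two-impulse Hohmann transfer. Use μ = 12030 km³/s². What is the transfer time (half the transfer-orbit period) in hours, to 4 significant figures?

t = 9.137 hours

Semi-major axis of the transfer orbit: a_t = (6953 + 14980)/2 = 10966.5 km.
By Kepler's third law the transfer-orbit period is T = 2π√(a_t³/μ), so t = T/2 = 32894 s.
Converting: 32894 s ÷ 3600 s/hour = 9.137 hours.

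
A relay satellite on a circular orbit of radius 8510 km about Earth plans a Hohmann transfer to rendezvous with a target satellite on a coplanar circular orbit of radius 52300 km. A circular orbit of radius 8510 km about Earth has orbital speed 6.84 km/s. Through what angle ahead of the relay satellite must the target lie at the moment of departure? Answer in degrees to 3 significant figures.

φ = 100°

From the circular-orbit relation v² = μ/r at r = 8510 km: μ = v²r = (6.84)² × 8510 = 3.98145×10^5 km³/s².
The Hohmann ellipse has a_t = (r₁ + r₂)/2 = 30405 km.
The half-period of the transfer ellipse is t = π√(a_t³/μ) = 26397 s.
Target angular speed ω₂ = √(μ/r₂³) = 5.2756×10^-5 rad/s.
Angle swept by the target during transfer: ω₂·t = 1.3926 rad = 79.79°.
The relay satellite traverses 180° on the transfer ellipse, so the target must lead by 180° − 79.79° = 100°.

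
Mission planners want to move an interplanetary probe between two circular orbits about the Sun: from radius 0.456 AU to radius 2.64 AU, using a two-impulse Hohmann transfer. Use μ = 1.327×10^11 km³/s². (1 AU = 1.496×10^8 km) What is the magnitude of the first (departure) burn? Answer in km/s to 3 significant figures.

In km: r₁ = 0.456 × 1.496×10^8 = 6.82176×10^7 km; r₂ = 2.64 × 1.496×10^8 = 3.94944×10^8 km.
Semi-major axis of the transfer orbit: a_t = (6.82176×10^7 + 3.94944×10^8)/2 = 2.315808×10^8 km.
Circular speed at r = 6.82176×10^7 km: v_c = √(μ/r) = 44.105 km/s.
Vis-viva on the transfer ellipse at r = 6.82176×10^7 km gives v_t = √[μ(2/r − 1/a_t)] = 57.598 km/s.
Δv₁ = |v_t − v_c| = |57.598 − 44.105| = 13.49 km/s.

Δv₁ = 13.5 km/s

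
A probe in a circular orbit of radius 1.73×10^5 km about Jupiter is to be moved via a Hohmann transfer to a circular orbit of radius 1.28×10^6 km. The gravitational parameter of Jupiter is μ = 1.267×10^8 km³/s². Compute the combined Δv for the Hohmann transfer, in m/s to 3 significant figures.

Δv = 14000 m/s

Transfer-ellipse semi-major axis a_t = (r₁ + r₂)/2 = (1.730×10^5 + 1.280×10^6)/2 = 7.265×10^5 km.
Circular speed at r₁: v₁ = √(μ/r₁) = √(1.267×10^8/1.730×10^5) = 27.062 km/s.
Transfer-orbit speed at r₁ (v² = μ(2/r − 1/a)): v_p = √[μ(2/r₁ − 1/a_t)] = 35.921 km/s.
First burn Δv₁ = |v_p − v₁| = 8.859 km/s.
Circular speed at r₂: v₂ = √(μ/r₂) = 9.949 km/s.
Transfer-orbit speed at r₂: v_a = √[μ(2/r₂ − 1/a_t)] = 4.855 km/s.
Second burn Δv₂ = |v₂ − v_a| = 5.094 km/s.
Δv = Δv₁ + Δv₂ = 8.859 + 5.094 = 13.95 km/s.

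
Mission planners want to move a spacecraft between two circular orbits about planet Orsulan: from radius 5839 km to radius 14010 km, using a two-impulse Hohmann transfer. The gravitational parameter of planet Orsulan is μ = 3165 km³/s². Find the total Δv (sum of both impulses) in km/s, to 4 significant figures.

Δv = 0.2492 km/s

The Hohmann ellipse has a_t = (r₁ + r₂)/2 = 9924.5 km.
Circular speed at r₁: v₁ = √(μ/r₁) = √(3165/5839) = 0.7362 km/s.
On the transfer ellipse at r₁, vis-viva equation gives v_p = √[μ(2/r₁ − 1/a_t)] = 0.8747 km/s.
First burn Δv₁ = |v_p − v₁| = 0.1385 km/s.
At r₂, v₂ = √(μ/r₂) = 0.4753 km/s.
Transfer-orbit speed at r₂: v_a = √[μ(2/r₂ − 1/a_t)] = 0.3646 km/s.
Second burn Δv₂ = |v₂ − v_a| = 0.1107 km/s.
Total Δv = Δv₁ + Δv₂ = 0.2492 km/s.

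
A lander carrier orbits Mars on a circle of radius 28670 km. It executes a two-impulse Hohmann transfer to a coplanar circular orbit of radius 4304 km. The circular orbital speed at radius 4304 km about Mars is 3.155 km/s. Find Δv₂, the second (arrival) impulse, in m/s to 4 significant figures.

Δv₂ = 1005 m/s

From the circular-orbit relation v² = μ/r at r = 4304 km: μ = v²r = (3.155)² × 4304 = 42842.1 km³/s².
Transfer-ellipse semi-major axis a_t = (r₁ + r₂)/2 = (28670 + 4304)/2 = 16487 km.
On the circular orbit at r = 4304 km, v_c = √(μ/r) = 3.155 km/s.
Vis-viva on the transfer ellipse at r = 4304 km gives v_t = √[μ(2/r − 1/a_t)] = 4.160 km/s.
Δv₂ = |v_t − v_c| = |4.160 − 3.155| = 1.005 km/s.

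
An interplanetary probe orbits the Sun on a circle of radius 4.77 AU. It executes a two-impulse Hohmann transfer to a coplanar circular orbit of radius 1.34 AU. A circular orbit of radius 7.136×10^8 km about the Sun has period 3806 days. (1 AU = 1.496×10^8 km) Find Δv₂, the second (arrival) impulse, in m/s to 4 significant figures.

From Kepler's third law T² = 4π²r³/μ at r = 7.136×10^8 km, T = 3806 days = 3806 × 86400 s = 3.288384×10^8 s: μ = 4π²r³/T² = 1.32666×10^11 km³/s².
In km: r₁ = 4.77 × 1.496×10^8 = 7.13592×10^8 km; r₂ = 1.34 × 1.496×10^8 = 2.00464×10^8 km.
The Hohmann ellipse has a_t = (r₁ + r₂)/2 = 4.57028×10^8 km.
On the circular orbit at r = 2.00464×10^8 km, v_c = √(μ/r) = 25.73 km/s.
Vis-viva on the transfer ellipse at r = 2.00464×10^8 km gives v_t = √[μ(2/r − 1/a_t)] = 32.15 km/s.
Δv₂ = |v_t − v_c| = |32.15 − 25.73| = 6.420 km/s.

Δv₂ = 6420 m/s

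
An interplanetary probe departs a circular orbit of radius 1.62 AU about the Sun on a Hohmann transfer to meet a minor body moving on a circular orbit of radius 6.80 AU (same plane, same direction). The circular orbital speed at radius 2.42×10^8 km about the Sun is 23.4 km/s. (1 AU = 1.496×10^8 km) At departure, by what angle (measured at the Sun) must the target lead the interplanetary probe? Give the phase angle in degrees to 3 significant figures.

From the circular-orbit relation v² = μ/r at r = 2.42×10^8 km: μ = v²r = (23.4)² × 2.42×10^8 = 1.32510×10^11 km³/s².
In km: r₁ = 1.62 × 1.496×10^8 = 2.42352×10^8 km; r₂ = 6.80 × 1.496×10^8 = 1.01728×10^9 km.
The Hohmann ellipse has a_t = (r₁ + r₂)/2 = 6.29816×10^8 km.
The half-period of the transfer ellipse is t = π√(a_t³/μ) = 1.364×10^8 s.
The target's mean motion on its circular orbit is ω₂ = √(μ/r₂³) = 1.122×10^-8 rad/s.
Angle swept by the target during transfer: ω₂·t = 1.5304 rad = 87.69°.
The interplanetary probe traverses 180° on the transfer ellipse, so the target must lead by 180° − 87.69° = 92.3°.

φ = 92.3°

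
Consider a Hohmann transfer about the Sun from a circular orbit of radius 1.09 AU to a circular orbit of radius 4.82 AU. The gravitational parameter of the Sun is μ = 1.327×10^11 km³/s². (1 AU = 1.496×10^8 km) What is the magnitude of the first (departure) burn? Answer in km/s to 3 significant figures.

In km: r₁ = 1.09 × 1.496×10^8 = 1.63064×10^8 km; r₂ = 4.82 × 1.496×10^8 = 7.21072×10^8 km.
The Hohmann ellipse has a_t = (r₁ + r₂)/2 = 4.42068×10^8 km.
On the circular orbit at r = 1.63064×10^8 km, v_c = √(μ/r) = 28.527 km/s.
Vis-viva on the transfer ellipse at r = 1.63064×10^8 km gives v_t = √[μ(2/r − 1/a_t)] = 36.434 km/s.
Δv₁ = |v_t − v_c| = |36.434 − 28.527| = 7.907 km/s.

Δv₁ = 7.91 km/s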